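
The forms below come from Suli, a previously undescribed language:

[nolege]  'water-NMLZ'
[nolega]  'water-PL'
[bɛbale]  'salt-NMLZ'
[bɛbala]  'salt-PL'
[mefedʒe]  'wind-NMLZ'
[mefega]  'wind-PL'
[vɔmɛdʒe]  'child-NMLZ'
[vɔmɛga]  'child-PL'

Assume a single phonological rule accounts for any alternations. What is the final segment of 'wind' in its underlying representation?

/dʒ/

In [mefedʒe] and [mefega] the final segment of 'wind' alternates: [dʒ] ~ [g].
Compare 'water', with invariant [g] in [nolege] and [nolega]: an analysis with underlying /g/ and a rule producing [dʒ] before the NMLZ suffix would wrongly predict alternation here too.
The underlying segment must be /dʒ/; palato-alveolar /dʒ/ becomes [g] when no front vowel follows, yielding [g] there.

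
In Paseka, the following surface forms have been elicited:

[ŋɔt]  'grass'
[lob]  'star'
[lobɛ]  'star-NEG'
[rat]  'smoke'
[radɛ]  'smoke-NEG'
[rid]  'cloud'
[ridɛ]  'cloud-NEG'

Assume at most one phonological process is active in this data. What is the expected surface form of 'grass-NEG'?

[ŋɔdɛ]

In [rat] and [radɛ] the final segment of 'smoke' alternates: [t] ~ [d].
The stem 'cloud' ([rid], [ridɛ]) shows [d] unchanged in both environments, so [d] cannot be basic with [t] derived in isolation.
So /t/ is underlying, and a rule of intervocalic voicing — voiceless stops become voiced between vowels — gives [d].
The one attested form of 'grass', [ŋɔt], shows underlying /ŋɔt/. Applying the same rule between vowels gives [ŋɔdɛ].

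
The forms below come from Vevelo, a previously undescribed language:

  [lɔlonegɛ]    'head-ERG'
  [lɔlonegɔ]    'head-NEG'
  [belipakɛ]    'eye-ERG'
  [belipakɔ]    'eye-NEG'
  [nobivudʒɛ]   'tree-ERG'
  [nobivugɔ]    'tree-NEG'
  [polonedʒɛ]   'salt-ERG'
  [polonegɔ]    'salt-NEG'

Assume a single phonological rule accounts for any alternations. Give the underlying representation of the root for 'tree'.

In [nobivudʒɛ] and [nobivugɔ] the final segment of 'tree' alternates: [dʒ] ~ [g].
Compare 'head', with invariant [g] in [lɔlonegɛ] and [lɔlonegɔ]: an analysis with underlying /g/ and a rule producing [dʒ] before the ERG suffix would wrongly predict alternation here too.
Therefore /dʒ/ is basic and [g] is derived by depalatalization (palato-alveolar /dʒ/ becomes [g] when no front vowel follows).
Hence 'tree' is /nobivudʒ/ underlyingly.

/nobivudʒ/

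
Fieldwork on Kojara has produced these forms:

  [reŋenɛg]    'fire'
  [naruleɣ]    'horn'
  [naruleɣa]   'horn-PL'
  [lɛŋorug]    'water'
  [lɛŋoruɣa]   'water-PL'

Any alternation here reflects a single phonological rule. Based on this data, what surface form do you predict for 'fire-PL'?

'water' shows [g] ~ [ɣ] at the end of the stem ([lɛŋorug] vs [lɛŋoruɣa]).
If /ɣ/ were underlying and a rule turned it into [g] in isolation, 'horn' would also alternate; but it has [ɣ] in both [naruleɣ] and [naruleɣa].
The underlying segment must be /g/; voiced stops become fricatives between vowels, yielding [ɣ] there.
The one attested form of 'fire', [reŋenɛg], shows underlying /reŋenɛg/. Applying the same rule between vowels gives [reŋenɛɣa].

[reŋenɛɣa]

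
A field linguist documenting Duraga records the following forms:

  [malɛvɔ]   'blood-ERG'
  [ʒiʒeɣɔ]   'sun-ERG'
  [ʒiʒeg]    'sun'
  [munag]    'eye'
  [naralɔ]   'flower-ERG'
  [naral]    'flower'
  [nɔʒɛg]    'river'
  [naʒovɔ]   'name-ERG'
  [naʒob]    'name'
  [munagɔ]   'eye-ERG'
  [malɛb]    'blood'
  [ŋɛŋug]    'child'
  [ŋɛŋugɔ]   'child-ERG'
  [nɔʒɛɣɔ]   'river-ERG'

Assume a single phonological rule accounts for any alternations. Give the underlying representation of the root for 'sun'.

/ʒiʒeɣ/

The stem for 'sun' ends in [g] in [ʒiʒeg] but [ɣ] in [ʒiʒeɣɔ].
But 'eye' keeps [g] in both environments ([munag], [munagɔ]), so there is no rule changing /g/ to [ɣ] before the ERG suffix.
The alternation reflects word-final hardening: voiced fricatives become stops word-finally. /ɣ/ is underlying.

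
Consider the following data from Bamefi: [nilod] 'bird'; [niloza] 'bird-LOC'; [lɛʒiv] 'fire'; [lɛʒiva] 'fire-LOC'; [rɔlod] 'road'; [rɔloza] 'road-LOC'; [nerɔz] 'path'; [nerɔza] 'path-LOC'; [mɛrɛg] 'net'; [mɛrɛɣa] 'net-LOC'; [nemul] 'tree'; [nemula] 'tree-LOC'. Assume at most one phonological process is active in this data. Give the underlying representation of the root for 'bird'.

In [nilod] and [niloza] the final segment of 'bird' alternates: [d] ~ [z].
Compare 'path', with invariant [z] in [nerɔz] and [nerɔza]: an analysis with underlying /z/ and a rule producing [d] in isolation would wrongly predict alternation here too.
The alternation reflects intervocalic spirantization: voiced stops become fricatives between vowels. /d/ is underlying.
So 'bird' = /nilod/.

/nilod/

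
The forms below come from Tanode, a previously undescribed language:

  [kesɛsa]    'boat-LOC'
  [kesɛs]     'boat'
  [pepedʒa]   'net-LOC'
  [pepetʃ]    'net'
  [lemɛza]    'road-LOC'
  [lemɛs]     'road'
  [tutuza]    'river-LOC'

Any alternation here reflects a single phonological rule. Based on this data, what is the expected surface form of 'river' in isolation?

[tutus]

'road' shows [z] ~ [s] at the end of the stem ([lemɛza] vs [lemɛs]).
Compare 'boat', with invariant [s] in [kesɛsa] and [kesɛs]: an analysis with underlying /s/ and a rule producing [z] before the LOC suffix would wrongly predict alternation here too.
The alternation reflects word-final obstruent devoicing: voiced obstruents become voiceless word-finally. /z/ is underlying.
The one attested form of 'river', [tutuza], shows underlying /tutuz/. Applying the same rule word-finally gives [tutus].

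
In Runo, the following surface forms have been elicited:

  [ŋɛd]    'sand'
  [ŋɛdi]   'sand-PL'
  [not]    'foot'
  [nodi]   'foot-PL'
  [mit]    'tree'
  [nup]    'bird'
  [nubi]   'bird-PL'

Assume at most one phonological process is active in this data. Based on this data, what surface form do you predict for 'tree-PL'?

[midi]

In [not] and [nodi] the final segment of 'foot' alternates: [t] ~ [d].
The stem 'sand' ([ŋɛd], [ŋɛdi]) shows [d] unchanged in both environments, so [d] cannot be basic with [t] derived in isolation.
Therefore /t/ is basic and [d] is derived by intervocalic voicing (voiceless stops become voiced between vowels).
The one attested form of 'tree', [mit], shows underlying /mit/. Applying the same rule between vowels gives [midi].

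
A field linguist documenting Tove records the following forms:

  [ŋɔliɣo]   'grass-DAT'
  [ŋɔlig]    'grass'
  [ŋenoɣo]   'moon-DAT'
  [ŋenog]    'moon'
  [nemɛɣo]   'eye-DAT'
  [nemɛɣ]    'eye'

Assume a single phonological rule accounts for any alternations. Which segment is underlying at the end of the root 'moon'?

The stem for 'moon' ends in [ɣ] in [ŋenoɣo] but [g] in [ŋenog].
Compare 'eye', with invariant [ɣ] in [nemɛɣo] and [nemɛɣ]: an analysis with underlying /ɣ/ and a rule producing [g] in isolation would wrongly predict alternation here too.
Therefore /g/ is basic and [ɣ] is derived by intervocalic spirantization (voiced stops become fricatives between vowels).

/g/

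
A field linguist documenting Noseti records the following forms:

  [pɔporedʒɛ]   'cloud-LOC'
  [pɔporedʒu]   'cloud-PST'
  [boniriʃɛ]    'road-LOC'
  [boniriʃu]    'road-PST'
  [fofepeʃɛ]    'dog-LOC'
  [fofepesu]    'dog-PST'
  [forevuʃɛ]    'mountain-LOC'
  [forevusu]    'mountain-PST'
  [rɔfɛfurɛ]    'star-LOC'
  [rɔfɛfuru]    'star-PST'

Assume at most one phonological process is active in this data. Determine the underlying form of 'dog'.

'dog' shows [ʃ] ~ [s] at the end of the stem ([fofepeʃɛ] vs [fofepesu]).
The stem 'road' ([boniriʃɛ], [boniriʃu]) shows [ʃ] unchanged in both environments, so [ʃ] cannot be basic with [s] derived before the PST suffix.
So /s/ is underlying, and a rule of palatalization before a front vowel — /s/ becomes palato-alveolar [ʃ] before a front vowel — gives [ʃ].
So 'dog' = /fofepes/.

/fofepes/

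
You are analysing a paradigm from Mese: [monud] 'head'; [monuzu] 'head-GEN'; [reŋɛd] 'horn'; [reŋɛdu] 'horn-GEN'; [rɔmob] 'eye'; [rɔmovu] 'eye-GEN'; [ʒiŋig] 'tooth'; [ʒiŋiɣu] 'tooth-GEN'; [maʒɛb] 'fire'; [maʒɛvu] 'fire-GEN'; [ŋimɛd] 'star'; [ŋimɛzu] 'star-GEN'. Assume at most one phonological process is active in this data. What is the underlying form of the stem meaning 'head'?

/monuz/

The root 'head' surfaces as [monud] and [monuzu], with a stem-final [d] ~ [z] alternation.
But 'horn' keeps [d] in both environments ([reŋɛd], [reŋɛdu]), so there is no rule changing /d/ to [z] before the GEN suffix.
The alternation reflects word-final hardening: voiced fricatives become stops word-finally. /z/ is underlying.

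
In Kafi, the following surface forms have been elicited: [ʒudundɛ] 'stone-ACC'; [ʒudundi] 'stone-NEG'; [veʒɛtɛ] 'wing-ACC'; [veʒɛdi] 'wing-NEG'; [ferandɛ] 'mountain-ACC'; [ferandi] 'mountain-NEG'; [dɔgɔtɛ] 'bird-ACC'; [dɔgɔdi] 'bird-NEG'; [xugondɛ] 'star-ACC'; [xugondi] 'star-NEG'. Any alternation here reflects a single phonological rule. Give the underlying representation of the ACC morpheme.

The ACC morpheme has two allomorphs, [-dɛ] and [-tɛ].
The NEG suffix, which begins with [d], is invariant after every stem; so [d] is not altered by any rule here.
So the underlying form is /-tɛ/, and voiceless stops become voiced after a nasal.

/-tɛ/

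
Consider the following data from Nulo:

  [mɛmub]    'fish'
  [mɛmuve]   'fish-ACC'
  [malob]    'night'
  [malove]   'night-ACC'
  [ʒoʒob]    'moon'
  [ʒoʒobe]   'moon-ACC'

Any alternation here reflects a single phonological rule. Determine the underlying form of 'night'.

/malov/

The root 'night' surfaces as [malob] and [malove], with a stem-final [b] ~ [v] alternation.
The stem 'moon' ([ʒoʒob], [ʒoʒobe]) shows [b] unchanged in both environments, so [b] cannot be basic with [v] derived before the ACC suffix.
So /v/ is underlying, and a rule of word-final hardening — voiced fricatives become stops word-finally — gives [b].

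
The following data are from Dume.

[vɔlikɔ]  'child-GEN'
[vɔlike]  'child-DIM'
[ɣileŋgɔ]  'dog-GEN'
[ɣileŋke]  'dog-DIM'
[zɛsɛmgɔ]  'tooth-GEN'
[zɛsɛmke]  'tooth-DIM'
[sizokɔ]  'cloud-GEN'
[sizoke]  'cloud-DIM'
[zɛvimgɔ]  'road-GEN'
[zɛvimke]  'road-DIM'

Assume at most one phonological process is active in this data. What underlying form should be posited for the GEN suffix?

The GEN suffix surfaces as [-gɔ] and [-kɔ], depending on the final segment of the stem.
The DIM suffix, which begins with [k], is invariant after every stem; so [k] is not altered by any rule here.
The GEN suffix is therefore /-gɔ/ underlyingly, with post-vocalic devoicing: voiced stops become voiceless after a vowel.

/-gɔ/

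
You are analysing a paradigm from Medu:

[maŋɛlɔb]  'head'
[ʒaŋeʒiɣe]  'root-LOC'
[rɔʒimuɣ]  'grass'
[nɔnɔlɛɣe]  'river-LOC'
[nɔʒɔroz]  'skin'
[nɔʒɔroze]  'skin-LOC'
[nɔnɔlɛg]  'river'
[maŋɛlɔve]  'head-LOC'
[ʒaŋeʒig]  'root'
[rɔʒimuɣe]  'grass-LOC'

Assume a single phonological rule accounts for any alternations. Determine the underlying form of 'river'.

/nɔnɔlɛg/

'river' shows [g] ~ [ɣ] at the end of the stem ([nɔnɔlɛg] vs [nɔnɔlɛɣe]).
If /ɣ/ were underlying and a rule turned it into [g] in isolation, 'grass' would also alternate; but it has [ɣ] in both [rɔʒimuɣ] and [rɔʒimuɣe].
Therefore /g/ is basic and [ɣ] is derived by intervocalic spirantization (voiced stops become fricatives between vowels).
So 'river' = /nɔnɔlɛg/.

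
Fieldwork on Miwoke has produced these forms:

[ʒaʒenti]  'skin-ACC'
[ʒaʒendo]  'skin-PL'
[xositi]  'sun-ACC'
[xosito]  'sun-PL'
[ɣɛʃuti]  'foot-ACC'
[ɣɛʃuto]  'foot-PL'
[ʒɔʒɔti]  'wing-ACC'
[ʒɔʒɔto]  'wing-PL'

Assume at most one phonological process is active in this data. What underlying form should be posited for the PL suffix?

The PL suffix surfaces as [-do] and [-to], depending on the final segment of the stem.
By contrast the ACC suffix keeps its initial [t] throughout — that segment must be underlying.
So the underlying form is /-do/, and voiced stops become voiceless after a vowel.

/-do/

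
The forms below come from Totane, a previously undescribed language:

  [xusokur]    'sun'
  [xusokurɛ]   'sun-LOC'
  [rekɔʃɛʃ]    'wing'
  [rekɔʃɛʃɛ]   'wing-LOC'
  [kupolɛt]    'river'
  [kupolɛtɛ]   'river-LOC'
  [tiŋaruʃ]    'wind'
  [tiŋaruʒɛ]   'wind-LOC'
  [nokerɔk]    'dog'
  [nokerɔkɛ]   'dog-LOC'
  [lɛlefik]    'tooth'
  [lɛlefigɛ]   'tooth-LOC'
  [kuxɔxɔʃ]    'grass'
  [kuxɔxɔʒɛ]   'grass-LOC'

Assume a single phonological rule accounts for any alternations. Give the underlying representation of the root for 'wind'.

In [tiŋaruʃ] and [tiŋaruʒɛ] the final segment of 'wind' alternates: [ʃ] ~ [ʒ].
Compare 'wing', with invariant [ʃ] in [rekɔʃɛʃ] and [rekɔʃɛʃɛ]: an analysis with underlying /ʃ/ and a rule producing [ʒ] before the LOC suffix would wrongly predict alternation here too.
Therefore /ʒ/ is basic and [ʃ] is derived by word-final obstruent devoicing (voiced obstruents become voiceless word-finally).
So 'wind' = /tiŋaruʒ/.

/tiŋaruʒ/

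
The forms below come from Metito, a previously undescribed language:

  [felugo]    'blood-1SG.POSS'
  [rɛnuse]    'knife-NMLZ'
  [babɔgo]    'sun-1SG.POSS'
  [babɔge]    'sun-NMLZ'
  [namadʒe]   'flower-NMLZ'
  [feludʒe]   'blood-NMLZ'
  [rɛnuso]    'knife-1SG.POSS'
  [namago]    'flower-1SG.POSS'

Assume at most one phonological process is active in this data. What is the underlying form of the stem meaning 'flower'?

'flower' shows [g] ~ [dʒ] at the end of the stem ([namago] vs [namadʒe]).
But 'sun' keeps [g] in both environments ([babɔgo], [babɔge]), so there is no rule changing /g/ to [dʒ] before the NMLZ suffix.
So /dʒ/ is underlying, and a rule of depalatalization — palato-alveolar /dʒ/ becomes [g] when no front vowel follows — gives [g].

/namadʒ/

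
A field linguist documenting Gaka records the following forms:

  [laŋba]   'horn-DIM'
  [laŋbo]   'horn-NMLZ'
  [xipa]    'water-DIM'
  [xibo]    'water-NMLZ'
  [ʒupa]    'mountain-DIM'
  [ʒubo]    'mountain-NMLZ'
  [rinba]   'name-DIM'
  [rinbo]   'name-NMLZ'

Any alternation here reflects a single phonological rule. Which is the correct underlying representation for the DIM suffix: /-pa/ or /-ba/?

/-pa/

The DIM suffix surfaces as [-ba] and [-pa], depending on the final segment of the stem.
By contrast the NMLZ suffix keeps its initial [b] throughout — that segment must be underlying.
The DIM suffix is therefore /-pa/ underlyingly, with post-nasal voicing: voiceless stops become voiced after a nasal.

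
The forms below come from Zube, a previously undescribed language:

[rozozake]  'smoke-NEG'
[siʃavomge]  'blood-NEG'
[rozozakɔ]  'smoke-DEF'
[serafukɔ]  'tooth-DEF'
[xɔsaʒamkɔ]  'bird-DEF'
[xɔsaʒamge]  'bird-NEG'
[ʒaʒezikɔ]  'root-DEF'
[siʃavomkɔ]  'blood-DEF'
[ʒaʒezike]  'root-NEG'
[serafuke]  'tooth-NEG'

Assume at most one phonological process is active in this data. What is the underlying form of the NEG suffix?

The NEG morpheme has two allomorphs, [-ge] and [-ke].
By contrast the DEF suffix keeps its initial [k] throughout — that segment must be underlying.
So the underlying form is /-ge/, and voiced stops become voiceless after a vowel.

/-ge/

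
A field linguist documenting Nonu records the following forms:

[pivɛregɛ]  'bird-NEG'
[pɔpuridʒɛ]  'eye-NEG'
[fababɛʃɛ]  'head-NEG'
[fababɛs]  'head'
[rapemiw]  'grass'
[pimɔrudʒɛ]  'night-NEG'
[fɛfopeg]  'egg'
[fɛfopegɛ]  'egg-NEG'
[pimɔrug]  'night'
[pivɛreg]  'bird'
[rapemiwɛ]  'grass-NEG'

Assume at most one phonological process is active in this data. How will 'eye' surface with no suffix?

The stem for 'night' ends in [g] in [pimɔrug] but [dʒ] in [pimɔrudʒɛ].
But 'egg' keeps [g] in both environments ([fɛfopeg], [fɛfopegɛ]), so there is no rule changing /g/ to [dʒ] before the NEG suffix.
The underlying segment must be /dʒ/; palato-alveolar /dʒ/ and /ʃ/ become [g] and [s] when no front vowel follows, yielding [g] there.
From [pɔpuridʒɛ] the stem 'eye' is /pɔpuridʒ/; when no front vowel follows this yields [pɔpurig].

[pɔpurig]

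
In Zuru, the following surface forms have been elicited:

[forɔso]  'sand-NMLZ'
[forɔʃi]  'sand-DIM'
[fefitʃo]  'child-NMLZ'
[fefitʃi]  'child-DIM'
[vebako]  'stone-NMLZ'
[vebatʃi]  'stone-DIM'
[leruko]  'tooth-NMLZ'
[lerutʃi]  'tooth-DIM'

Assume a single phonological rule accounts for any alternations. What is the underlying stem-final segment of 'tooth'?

/k/

In [leruko] and [lerutʃi] the final segment of 'tooth' alternates: [k] ~ [tʃ].
Compare 'child', with invariant [tʃ] in [fefitʃo] and [fefitʃi]: an analysis with underlying /tʃ/ and a rule producing [k] before the NMLZ suffix would wrongly predict alternation here too.
Therefore /k/ is basic and [tʃ] is derived by palatalization before a front vowel (/k/ and /s/ become palato-alveolar [tʃ] and [ʃ] before a front vowel).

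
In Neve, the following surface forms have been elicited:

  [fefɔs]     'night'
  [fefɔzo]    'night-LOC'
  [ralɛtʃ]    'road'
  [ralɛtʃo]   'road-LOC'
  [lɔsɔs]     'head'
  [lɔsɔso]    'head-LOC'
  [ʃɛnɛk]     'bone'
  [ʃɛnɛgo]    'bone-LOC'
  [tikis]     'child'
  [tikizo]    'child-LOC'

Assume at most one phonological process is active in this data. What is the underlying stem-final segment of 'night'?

The root 'night' surfaces as [fefɔs] and [fefɔzo], with a stem-final [s] ~ [z] alternation.
But 'head' keeps [s] in both environments ([lɔsɔs], [lɔsɔso]), so there is no rule changing /s/ to [z] before the LOC suffix.
The alternation reflects word-final obstruent devoicing: voiced obstruents become voiceless word-finally. /z/ is underlying.

/z/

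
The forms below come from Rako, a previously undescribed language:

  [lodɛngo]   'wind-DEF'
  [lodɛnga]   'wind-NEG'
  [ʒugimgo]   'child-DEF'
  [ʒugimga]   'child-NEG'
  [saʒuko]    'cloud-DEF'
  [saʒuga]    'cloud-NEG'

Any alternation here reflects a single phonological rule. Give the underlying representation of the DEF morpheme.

/-ko/

The DEF morpheme has two allomorphs, [-go] and [-ko].
The NEG suffix, which begins with [g], is invariant after every stem; so [g] is not altered by any rule here.
So the underlying form is /-ko/, and voiceless stops become voiced after a nasal.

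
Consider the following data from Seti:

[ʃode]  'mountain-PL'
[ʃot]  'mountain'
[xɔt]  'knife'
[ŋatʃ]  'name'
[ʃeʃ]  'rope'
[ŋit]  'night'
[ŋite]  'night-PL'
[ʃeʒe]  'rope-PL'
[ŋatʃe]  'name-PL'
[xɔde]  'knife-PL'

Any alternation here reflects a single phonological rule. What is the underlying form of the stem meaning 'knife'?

In [xɔt] and [xɔde] the final segment of 'knife' alternates: [t] ~ [d].
The stem 'night' ([ŋit], [ŋite]) shows [t] unchanged in both environments, so [t] cannot be basic with [d] derived before the PL suffix.
The alternation reflects word-final obstruent devoicing: voiced obstruents become voiceless word-finally. /d/ is underlying.
Hence 'knife' is /xɔd/ underlyingly.

/xɔd/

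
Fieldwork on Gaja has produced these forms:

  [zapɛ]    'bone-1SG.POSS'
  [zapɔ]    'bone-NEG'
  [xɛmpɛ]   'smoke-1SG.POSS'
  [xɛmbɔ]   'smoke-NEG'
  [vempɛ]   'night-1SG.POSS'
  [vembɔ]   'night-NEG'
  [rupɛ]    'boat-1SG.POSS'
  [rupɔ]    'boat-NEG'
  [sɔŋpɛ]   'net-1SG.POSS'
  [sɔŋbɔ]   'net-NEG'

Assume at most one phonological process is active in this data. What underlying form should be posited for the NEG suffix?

The NEG suffix surfaces as [-bɔ] and [-pɔ], depending on the final segment of the stem.
The 1SG.POSS suffix, which begins with [p], is invariant after every stem; so [p] is not altered by any rule here.
The NEG suffix is therefore /-bɔ/ underlyingly, with post-vocalic devoicing: voiced stops become voiceless after a vowel.

/-bɔ/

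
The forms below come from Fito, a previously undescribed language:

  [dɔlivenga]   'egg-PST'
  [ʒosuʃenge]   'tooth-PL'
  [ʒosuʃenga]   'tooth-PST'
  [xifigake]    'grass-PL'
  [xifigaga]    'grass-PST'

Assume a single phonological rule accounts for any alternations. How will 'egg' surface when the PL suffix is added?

[dɔlivenge]

The PL suffix surfaces as [-ge] and [-ke], depending on the final segment of the stem.
By contrast the PST suffix keeps its initial [g] throughout — that segment must be underlying.
The PL suffix is therefore /-ke/ underlyingly, with post-nasal voicing: voiceless stops become voiced after a nasal.
After 'egg', which ends in a nasal, the suffix surfaces as [-ge], giving [dɔlivenge].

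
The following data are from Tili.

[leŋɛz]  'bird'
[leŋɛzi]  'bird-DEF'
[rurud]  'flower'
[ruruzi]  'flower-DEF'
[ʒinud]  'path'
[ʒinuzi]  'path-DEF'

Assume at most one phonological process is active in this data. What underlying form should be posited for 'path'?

The stem for 'path' ends in [d] in [ʒinud] but [z] in [ʒinuzi].
If /z/ were underlying and a rule turned it into [d] in isolation, 'bird' would also alternate; but it has [z] in both [leŋɛz] and [leŋɛzi].
So /d/ is underlying, and a rule of intervocalic spirantization — voiced stops become fricatives between vowels — gives [z].
Hence 'path' is /ʒinud/ underlyingly.

/ʒinud/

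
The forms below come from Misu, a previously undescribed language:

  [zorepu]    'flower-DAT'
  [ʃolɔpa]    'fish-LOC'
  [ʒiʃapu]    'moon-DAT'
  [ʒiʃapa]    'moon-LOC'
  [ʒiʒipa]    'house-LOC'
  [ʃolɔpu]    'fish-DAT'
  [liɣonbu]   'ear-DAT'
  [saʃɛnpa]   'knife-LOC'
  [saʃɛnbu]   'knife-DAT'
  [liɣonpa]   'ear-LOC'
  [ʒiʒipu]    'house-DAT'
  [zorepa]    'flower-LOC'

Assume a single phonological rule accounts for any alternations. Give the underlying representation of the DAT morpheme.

/-bu/

The DAT suffix surfaces as [-bu] and [-pu], depending on the final segment of the stem.
By contrast the LOC suffix keeps its initial [p] throughout — that segment must be underlying.
The DAT suffix is therefore /-bu/ underlyingly, with post-vocalic devoicing: voiced stops become voiceless after a vowel.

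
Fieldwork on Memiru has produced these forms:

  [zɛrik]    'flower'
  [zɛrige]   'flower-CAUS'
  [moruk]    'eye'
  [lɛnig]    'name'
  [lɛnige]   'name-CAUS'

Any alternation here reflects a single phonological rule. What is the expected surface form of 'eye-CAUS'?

In [zɛrik] and [zɛrige] the final segment of 'flower' alternates: [k] ~ [g].
But 'name' keeps [g] in both environments ([lɛnig], [lɛnige]), so there is no rule changing /g/ to [k] in isolation.
Therefore /k/ is basic and [g] is derived by intervocalic voicing (voiceless stops become voiced between vowels).
The one attested form of 'eye', [moruk], shows underlying /moruk/. Applying the same rule between vowels gives [moruge].

[moruge]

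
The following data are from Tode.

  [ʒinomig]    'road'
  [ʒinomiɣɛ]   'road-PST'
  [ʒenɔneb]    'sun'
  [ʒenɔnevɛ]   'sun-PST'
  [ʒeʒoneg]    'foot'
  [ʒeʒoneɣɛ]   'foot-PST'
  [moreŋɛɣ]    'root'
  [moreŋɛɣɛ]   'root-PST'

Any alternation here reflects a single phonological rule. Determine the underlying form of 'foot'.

'foot' shows [g] ~ [ɣ] at the end of the stem ([ʒeʒoneg] vs [ʒeʒoneɣɛ]).
But 'root' keeps [ɣ] in both environments ([moreŋɛɣ], [moreŋɛɣɛ]), so there is no rule changing /ɣ/ to [g] in isolation.
Therefore /g/ is basic and [ɣ] is derived by intervocalic spirantization (voiced stops become fricatives between vowels).
Hence 'foot' is /ʒeʒoneg/ underlyingly.

/ʒeʒoneg/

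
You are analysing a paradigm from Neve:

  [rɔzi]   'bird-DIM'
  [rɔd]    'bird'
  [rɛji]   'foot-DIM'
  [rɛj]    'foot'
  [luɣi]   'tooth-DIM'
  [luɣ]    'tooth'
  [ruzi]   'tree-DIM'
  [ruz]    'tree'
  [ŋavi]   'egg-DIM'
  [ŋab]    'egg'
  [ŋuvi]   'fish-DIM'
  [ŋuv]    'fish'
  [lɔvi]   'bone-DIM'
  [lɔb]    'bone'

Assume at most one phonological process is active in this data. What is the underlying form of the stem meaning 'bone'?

/lɔb/

In [lɔvi] and [lɔb] the final segment of 'bone' alternates: [v] ~ [b].
Compare 'fish', with invariant [v] in [ŋuvi] and [ŋuv]: an analysis with underlying /v/ and a rule producing [b] in isolation would wrongly predict alternation here too.
The alternation reflects intervocalic spirantization: voiced stops become fricatives between vowels. /b/ is underlying.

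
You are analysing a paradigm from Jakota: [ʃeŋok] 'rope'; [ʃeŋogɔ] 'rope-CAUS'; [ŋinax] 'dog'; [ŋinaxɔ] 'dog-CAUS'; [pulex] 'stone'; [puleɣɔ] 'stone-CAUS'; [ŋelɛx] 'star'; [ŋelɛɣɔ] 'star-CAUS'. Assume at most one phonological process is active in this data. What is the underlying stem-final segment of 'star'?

'star' shows [x] ~ [ɣ] at the end of the stem ([ŋelɛx] vs [ŋelɛɣɔ]).
Compare 'dog', with invariant [x] in [ŋinax] and [ŋinaxɔ]: an analysis with underlying /x/ and a rule producing [ɣ] before the CAUS suffix would wrongly predict alternation here too.
The underlying segment must be /ɣ/; voiced obstruents become voiceless word-finally, yielding [x] there.

/ɣ/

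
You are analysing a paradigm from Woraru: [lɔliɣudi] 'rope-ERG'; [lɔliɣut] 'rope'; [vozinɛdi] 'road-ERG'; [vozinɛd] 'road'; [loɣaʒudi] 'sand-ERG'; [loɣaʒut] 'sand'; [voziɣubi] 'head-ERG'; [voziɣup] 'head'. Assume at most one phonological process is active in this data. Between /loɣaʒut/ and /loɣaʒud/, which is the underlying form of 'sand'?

The root 'sand' surfaces as [loɣaʒudi] and [loɣaʒut], with a stem-final [d] ~ [t] alternation.
But 'road' keeps [d] in both environments ([vozinɛdi], [vozinɛd]), so there is no rule changing /d/ to [t] in isolation.
Therefore /t/ is basic and [d] is derived by intervocalic voicing (voiceless stops become voiced between vowels).

/loɣaʒut/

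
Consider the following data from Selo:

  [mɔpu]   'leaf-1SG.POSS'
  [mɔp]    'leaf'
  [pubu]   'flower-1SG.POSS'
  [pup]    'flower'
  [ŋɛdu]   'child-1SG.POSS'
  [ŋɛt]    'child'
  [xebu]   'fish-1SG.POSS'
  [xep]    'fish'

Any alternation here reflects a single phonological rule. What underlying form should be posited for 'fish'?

'fish' shows [b] ~ [p] at the end of the stem ([xebu] vs [xep]).
If /p/ were underlying and a rule turned it into [b] before the 1SG.POSS suffix, 'leaf' would also alternate; but it has [p] in both [mɔpu] and [mɔp].
The alternation reflects word-final obstruent devoicing: voiced obstruents become voiceless word-finally. /b/ is underlying.
So 'fish' = /xeb/.

/xeb/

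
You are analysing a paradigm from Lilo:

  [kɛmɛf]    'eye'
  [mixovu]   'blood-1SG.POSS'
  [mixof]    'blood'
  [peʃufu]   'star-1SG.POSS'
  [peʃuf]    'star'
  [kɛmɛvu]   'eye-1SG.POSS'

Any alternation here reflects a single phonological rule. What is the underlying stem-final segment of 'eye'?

'eye' shows [f] ~ [v] at the end of the stem ([kɛmɛf] vs [kɛmɛvu]).
If /f/ were underlying and a rule turned it into [v] before the 1SG.POSS suffix, 'star' would also alternate; but it has [f] in both [peʃuf] and [peʃufu].
The underlying segment must be /v/; voiced obstruents become voiceless word-finally, yielding [f] there.

/v/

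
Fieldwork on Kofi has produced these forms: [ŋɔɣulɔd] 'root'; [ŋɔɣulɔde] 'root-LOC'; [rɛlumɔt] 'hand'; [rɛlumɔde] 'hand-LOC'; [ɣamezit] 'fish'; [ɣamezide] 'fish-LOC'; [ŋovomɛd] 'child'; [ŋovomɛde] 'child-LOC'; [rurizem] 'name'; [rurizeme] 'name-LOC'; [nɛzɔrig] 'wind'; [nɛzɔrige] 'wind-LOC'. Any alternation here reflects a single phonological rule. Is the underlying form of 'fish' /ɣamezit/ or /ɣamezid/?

The stem for 'fish' ends in [t] in [ɣamezit] but [d] in [ɣamezide].
The stem 'child' ([ŋovomɛd], [ŋovomɛde]) shows [d] unchanged in both environments, so [d] cannot be basic with [t] derived in isolation.
So /t/ is underlying, and a rule of intervocalic voicing — voiceless stops become voiced between vowels — gives [d].

/ɣamezit/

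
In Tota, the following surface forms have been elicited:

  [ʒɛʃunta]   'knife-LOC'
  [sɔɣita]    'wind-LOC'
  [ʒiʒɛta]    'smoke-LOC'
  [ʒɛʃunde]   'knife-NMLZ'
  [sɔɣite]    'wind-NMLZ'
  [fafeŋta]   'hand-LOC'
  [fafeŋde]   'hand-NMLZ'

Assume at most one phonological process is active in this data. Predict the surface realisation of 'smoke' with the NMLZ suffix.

[ʒiʒɛte]

The NMLZ suffix surfaces as [-de] and [-te], depending on the final segment of the stem.
By contrast the LOC suffix keeps its initial [t] throughout — that segment must be underlying.
The NMLZ suffix is therefore /-de/ underlyingly, with post-vocalic devoicing: voiced stops become voiceless after a vowel.
After 'smoke', which ends in a vowel, the suffix surfaces as [-te], giving [ʒiʒɛte].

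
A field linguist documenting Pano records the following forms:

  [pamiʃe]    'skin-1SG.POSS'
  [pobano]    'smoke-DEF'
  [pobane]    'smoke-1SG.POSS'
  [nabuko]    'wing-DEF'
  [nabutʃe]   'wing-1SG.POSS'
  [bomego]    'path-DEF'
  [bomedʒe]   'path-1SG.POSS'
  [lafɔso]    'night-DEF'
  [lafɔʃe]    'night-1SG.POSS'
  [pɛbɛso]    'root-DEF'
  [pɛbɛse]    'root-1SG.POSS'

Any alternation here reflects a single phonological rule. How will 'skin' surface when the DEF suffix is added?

[pamiso]

The stem for 'night' ends in [s] in [lafɔso] but [ʃ] in [lafɔʃe].
If /s/ were underlying and a rule turned it into [ʃ] before the 1SG.POSS suffix, 'root' would also alternate; but it has [s] in both [pɛbɛso] and [pɛbɛse].
So /ʃ/ is underlying, and a rule of depalatalization — palato-alveolar /tʃ/, /dʒ/ and /ʃ/ become [k], [g] and [s] when no front vowel follows — gives [s].
From [pamiʃe] the stem 'skin' is /pamiʃ/; when no front vowel follows this yields [pamiso].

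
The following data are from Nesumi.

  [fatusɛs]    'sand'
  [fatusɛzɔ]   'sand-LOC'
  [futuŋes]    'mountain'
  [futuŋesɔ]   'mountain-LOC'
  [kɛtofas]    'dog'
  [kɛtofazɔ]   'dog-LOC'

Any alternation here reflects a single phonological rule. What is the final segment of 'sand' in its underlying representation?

/z/

The root 'sand' surfaces as [fatusɛs] and [fatusɛzɔ], with a stem-final [s] ~ [z] alternation.
The stem 'mountain' ([futuŋes], [futuŋesɔ]) shows [s] unchanged in both environments, so [s] cannot be basic with [z] derived before the LOC suffix.
Therefore /z/ is basic and [s] is derived by word-final obstruent devoicing (voiced obstruents become voiceless word-finally).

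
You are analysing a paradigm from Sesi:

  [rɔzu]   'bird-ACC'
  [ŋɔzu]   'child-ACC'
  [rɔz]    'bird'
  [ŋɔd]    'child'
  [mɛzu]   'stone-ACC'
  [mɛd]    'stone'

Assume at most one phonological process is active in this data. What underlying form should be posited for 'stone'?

'stone' shows [d] ~ [z] at the end of the stem ([mɛd] vs [mɛzu]).
But 'bird' keeps [z] in both environments ([rɔz], [rɔzu]), so there is no rule changing /z/ to [d] in isolation.
The underlying segment must be /d/; voiced stops become fricatives between vowels, yielding [z] there.

/mɛd/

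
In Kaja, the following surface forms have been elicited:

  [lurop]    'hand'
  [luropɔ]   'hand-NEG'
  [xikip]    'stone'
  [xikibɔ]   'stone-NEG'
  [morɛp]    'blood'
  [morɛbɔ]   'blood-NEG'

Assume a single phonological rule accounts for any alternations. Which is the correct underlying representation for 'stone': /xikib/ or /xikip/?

/xikib/

The root 'stone' surfaces as [xikip] and [xikibɔ], with a stem-final [p] ~ [b] alternation.
If /p/ were underlying and a rule turned it into [b] before the NEG suffix, 'hand' would also alternate; but it has [p] in both [lurop] and [luropɔ].
The underlying segment must be /b/; voiced obstruents become voiceless word-finally, yielding [p] there.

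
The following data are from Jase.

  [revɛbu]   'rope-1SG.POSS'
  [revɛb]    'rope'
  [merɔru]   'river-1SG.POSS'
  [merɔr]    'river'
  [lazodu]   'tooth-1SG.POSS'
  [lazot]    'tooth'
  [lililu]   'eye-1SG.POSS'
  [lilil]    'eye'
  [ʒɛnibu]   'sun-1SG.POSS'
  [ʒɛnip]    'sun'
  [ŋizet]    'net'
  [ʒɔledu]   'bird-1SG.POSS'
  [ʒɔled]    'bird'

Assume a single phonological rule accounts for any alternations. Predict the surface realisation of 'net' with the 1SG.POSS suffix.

[ŋizedu]

In [lazodu] and [lazot] the final segment of 'tooth' alternates: [d] ~ [t].
If /d/ were underlying and a rule turned it into [t] in isolation, 'bird' would also alternate; but it has [d] in both [ʒɔledu] and [ʒɔled].
The underlying segment must be /t/; voiceless stops become voiced between vowels, yielding [d] there.
The one attested form of 'net', [ŋizet], shows underlying /ŋizet/. Applying the same rule between vowels gives [ŋizedu].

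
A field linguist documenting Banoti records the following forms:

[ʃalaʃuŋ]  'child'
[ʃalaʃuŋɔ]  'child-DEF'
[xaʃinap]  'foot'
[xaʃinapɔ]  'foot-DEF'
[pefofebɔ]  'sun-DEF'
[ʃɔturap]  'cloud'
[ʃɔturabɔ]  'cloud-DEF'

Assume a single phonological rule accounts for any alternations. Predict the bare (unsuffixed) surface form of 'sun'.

[pefofep]

'cloud' shows [p] ~ [b] at the end of the stem ([ʃɔturap] vs [ʃɔturabɔ]).
But 'foot' keeps [p] in both environments ([xaʃinap], [xaʃinapɔ]), so there is no rule changing /p/ to [b] before the DEF suffix.
The alternation reflects word-final obstruent devoicing: voiced obstruents become voiceless word-finally. /b/ is underlying.
The one attested form of 'sun', [pefofebɔ], shows underlying /pefofeb/. Applying the same rule word-finally gives [pefofep].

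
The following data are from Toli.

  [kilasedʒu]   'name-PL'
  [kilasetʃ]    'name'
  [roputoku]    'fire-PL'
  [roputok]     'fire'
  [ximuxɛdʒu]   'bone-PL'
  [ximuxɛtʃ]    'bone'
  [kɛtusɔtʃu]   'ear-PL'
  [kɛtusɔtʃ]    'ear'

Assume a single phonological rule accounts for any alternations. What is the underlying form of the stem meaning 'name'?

/kilasedʒ/

The stem for 'name' ends in [dʒ] in [kilasedʒu] but [tʃ] in [kilasetʃ].
If /tʃ/ were underlying and a rule turned it into [dʒ] before the PL suffix, 'ear' would also alternate; but it has [tʃ] in both [kɛtusɔtʃu] and [kɛtusɔtʃ].
The alternation reflects word-final obstruent devoicing: voiced obstruents become voiceless word-finally. /dʒ/ is underlying.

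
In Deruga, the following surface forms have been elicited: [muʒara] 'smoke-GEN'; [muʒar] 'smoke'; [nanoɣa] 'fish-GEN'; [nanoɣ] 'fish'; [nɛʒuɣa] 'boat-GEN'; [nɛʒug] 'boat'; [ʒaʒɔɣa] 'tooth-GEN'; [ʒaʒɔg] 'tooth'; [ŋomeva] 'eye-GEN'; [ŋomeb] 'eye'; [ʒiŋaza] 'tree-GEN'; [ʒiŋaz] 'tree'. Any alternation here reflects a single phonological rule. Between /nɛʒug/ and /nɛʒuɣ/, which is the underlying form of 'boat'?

/nɛʒug/

In [nɛʒuɣa] and [nɛʒug] the final segment of 'boat' alternates: [ɣ] ~ [g].
But 'fish' keeps [ɣ] in both environments ([nanoɣa], [nanoɣ]), so there is no rule changing /ɣ/ to [g] in isolation.
Therefore /g/ is basic and [ɣ] is derived by intervocalic spirantization (voiced stops become fricatives between vowels).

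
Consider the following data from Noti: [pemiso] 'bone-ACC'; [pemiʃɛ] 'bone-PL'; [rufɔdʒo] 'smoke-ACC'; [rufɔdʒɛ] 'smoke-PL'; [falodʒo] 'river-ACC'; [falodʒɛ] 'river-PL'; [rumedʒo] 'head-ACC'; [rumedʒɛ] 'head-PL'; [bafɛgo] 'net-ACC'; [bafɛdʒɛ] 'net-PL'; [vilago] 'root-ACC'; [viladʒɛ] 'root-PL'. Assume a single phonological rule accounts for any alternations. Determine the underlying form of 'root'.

The root 'root' surfaces as [vilago] and [viladʒɛ], with a stem-final [g] ~ [dʒ] alternation.
If /dʒ/ were underlying and a rule turned it into [g] before the ACC suffix, 'head' would also alternate; but it has [dʒ] in both [rumedʒo] and [rumedʒɛ].
Therefore /g/ is basic and [dʒ] is derived by palatalization before a front vowel (/g/ and /s/ become palato-alveolar [dʒ] and [ʃ] before a front vowel).

/vilag/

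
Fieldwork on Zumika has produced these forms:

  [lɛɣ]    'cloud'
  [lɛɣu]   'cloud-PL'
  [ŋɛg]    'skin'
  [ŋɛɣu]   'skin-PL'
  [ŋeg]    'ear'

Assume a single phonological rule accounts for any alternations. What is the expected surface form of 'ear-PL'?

In [ŋɛg] and [ŋɛɣu] the final segment of 'skin' alternates: [g] ~ [ɣ].
If /ɣ/ were underlying and a rule turned it into [g] in isolation, 'cloud' would also alternate; but it has [ɣ] in both [lɛɣ] and [lɛɣu].
The underlying segment must be /g/; voiced stops become fricatives between vowels, yielding [ɣ] there.
From [ŋeg] the stem 'ear' is /ŋeg/; between vowels this yields [ŋeɣu].

[ŋeɣu]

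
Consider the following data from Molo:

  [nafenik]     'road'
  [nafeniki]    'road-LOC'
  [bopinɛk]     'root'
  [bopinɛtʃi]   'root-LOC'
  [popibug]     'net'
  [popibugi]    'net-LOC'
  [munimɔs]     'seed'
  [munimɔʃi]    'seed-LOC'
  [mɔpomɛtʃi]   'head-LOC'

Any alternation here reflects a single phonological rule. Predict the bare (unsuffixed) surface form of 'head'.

In [bopinɛk] and [bopinɛtʃi] the final segment of 'root' alternates: [k] ~ [tʃ].
But 'road' keeps [k] in both environments ([nafenik], [nafeniki]), so there is no rule changing /k/ to [tʃ] before the LOC suffix.
Therefore /tʃ/ is basic and [k] is derived by depalatalization (palato-alveolar /tʃ/ and /ʃ/ become [k] and [s] when no front vowel follows).
The one attested form of 'head', [mɔpomɛtʃi], shows underlying /mɔpomɛtʃ/. Applying the same rule when no front vowel follows gives [mɔpomɛk].

[mɔpomɛk]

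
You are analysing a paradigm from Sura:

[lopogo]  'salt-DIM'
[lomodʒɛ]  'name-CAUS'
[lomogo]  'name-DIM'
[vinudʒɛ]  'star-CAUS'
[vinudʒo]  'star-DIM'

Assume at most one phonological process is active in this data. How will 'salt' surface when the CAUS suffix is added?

[lopodʒɛ]

The root 'name' surfaces as [lomogo] and [lomodʒɛ], with a stem-final [g] ~ [dʒ] alternation.
If /dʒ/ were underlying and a rule turned it into [g] before the DIM suffix, 'star' would also alternate; but it has [dʒ] in both [vinudʒo] and [vinudʒɛ].
The underlying segment must be /g/; /g/ becomes palato-alveolar [dʒ] before a front vowel, yielding [dʒ] there.
The one attested form of 'salt', [lopogo], shows underlying /lopog/. Applying the same rule before a front vowel gives [lopodʒɛ].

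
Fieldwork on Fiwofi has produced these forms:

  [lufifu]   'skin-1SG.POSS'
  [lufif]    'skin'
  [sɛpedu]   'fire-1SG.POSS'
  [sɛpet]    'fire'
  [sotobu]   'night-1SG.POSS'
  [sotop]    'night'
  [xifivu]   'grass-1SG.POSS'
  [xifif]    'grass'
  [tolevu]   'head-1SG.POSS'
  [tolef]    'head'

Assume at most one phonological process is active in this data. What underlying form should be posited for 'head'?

'head' shows [v] ~ [f] at the end of the stem ([tolevu] vs [tolef]).
But 'skin' keeps [f] in both environments ([lufifu], [lufif]), so there is no rule changing /f/ to [v] before the 1SG.POSS suffix.
Therefore /v/ is basic and [f] is derived by word-final obstruent devoicing (voiced obstruents become voiceless word-finally).
So 'head' = /tolev/.

/tolev/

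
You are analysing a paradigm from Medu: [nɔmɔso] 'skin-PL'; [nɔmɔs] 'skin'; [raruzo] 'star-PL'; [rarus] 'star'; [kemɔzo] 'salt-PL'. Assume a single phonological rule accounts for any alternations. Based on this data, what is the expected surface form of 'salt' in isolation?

The stem for 'star' ends in [z] in [raruzo] but [s] in [rarus].
If /s/ were underlying and a rule turned it into [z] before the PL suffix, 'skin' would also alternate; but it has [s] in both [nɔmɔso] and [nɔmɔs].
So /z/ is underlying, and a rule of word-final obstruent devoicing — voiced obstruents become voiceless word-finally — gives [s].
The one attested form of 'salt', [kemɔzo], shows underlying /kemɔz/. Applying the same rule word-finally gives [kemɔs].

[kemɔs]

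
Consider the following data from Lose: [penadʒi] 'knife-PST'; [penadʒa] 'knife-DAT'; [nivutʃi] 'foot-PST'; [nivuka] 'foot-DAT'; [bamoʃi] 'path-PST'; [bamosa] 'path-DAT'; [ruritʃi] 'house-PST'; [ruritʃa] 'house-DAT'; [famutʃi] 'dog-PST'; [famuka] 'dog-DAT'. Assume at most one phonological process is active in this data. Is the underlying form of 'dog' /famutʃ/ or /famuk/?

/famuk/

In [famutʃi] and [famuka] the final segment of 'dog' alternates: [tʃ] ~ [k].
But 'house' keeps [tʃ] in both environments ([ruritʃi], [ruritʃa]), so there is no rule changing /tʃ/ to [k] before the DAT suffix.
So /k/ is underlying, and a rule of palatalization before a front vowel — /k/ and /s/ become palato-alveolar [tʃ] and [ʃ] before a front vowel — gives [tʃ].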